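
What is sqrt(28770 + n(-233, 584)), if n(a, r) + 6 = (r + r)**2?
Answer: 2*sqrt(348247) ≈ 1180.3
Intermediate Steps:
n(a, r) = -6 + 4*r**2 (n(a, r) = -6 + (r + r)**2 = -6 + (2*r)**2 = -6 + 4*r**2)
sqrt(28770 + n(-233, 584)) = sqrt(28770 + (-6 + 4*584**2)) = sqrt(28770 + (-6 + 4*341056)) = sqrt(28770 + (-6 + 1364224)) = sqrt(28770 + 1364218) = sqrt(1392988) = 2*sqrt(348247)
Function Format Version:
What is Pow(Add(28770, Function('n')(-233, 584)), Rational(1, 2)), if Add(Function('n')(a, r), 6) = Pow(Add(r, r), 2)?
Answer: Mul(2, Pow(348247, Rational(1, 2))) ≈ 1180.3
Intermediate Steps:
Function('n')(a, r) = Add(-6, Mul(4, Pow(r, 2))) (Function('n')(a, r) = Add(-6, Pow(Add(r, r), 2)) = Add(-6, Pow(Mul(2, r), 2)) = Add(-6, Mul(4, Pow(r, 2))))
Pow(Add(28770, Function('n')(-233, 584)), Rational(1, 2)) = Pow(Add(28770, Add(-6, Mul(4, Pow(584, 2)))), Rational(1, 2)) = Pow(Add(28770, Add(-6, Mul(4, 341056))), Rational(1, 2)) = Pow(Add(28770, Add(-6, 1364224)), Rational(1, 2)) = Pow(Add(28770, 1364218), Rational(1, 2)) = Pow(1392988, Rational(1, 2)) = Mul(2, Pow(348247, Rational(1, 2)))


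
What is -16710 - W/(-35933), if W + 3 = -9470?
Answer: -600449903/35933 ≈ -16710.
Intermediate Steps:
W = -9473 (W = -3 - 9470 = -9473)
-16710 - W/(-35933) = -16710 - (-9473)/(-35933) = -16710 - (-9473)*(-1)/35933 = -16710 - 1*9473/35933 = -16710 - 9473/35933 = -600449903/35933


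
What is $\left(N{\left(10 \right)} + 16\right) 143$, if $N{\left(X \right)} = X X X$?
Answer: $145288$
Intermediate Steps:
$N{\left(X \right)} = X^{3}$ ($N{\left(X \right)} = X^{2} X = X^{3}$)
$\left(N{\left(10 \right)} + 16\right) 143 = \left(10^{3} + 16\right) 143 = \left(1000 + 16\right) 143 = 1016 \cdot 143 = 145288$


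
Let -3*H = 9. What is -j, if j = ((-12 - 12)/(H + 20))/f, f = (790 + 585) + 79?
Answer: 12/12359 ≈ 0.00097095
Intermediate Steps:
H = -3 (H = -⅓*9 = -3)
f = 1454 (f = 1375 + 79 = 1454)
j = -12/12359 (j = ((-12 - 12)/(-3 + 20))/1454 = (-24/17)/1454 = (-24*1/17)/1454 = (1/1454)*(-24/17) = -12/12359 ≈ -0.00097095)
-j = -1*(-12/12359) = 12/12359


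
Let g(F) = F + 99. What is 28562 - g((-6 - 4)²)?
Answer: 28363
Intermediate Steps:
g(F) = 99 + F
28562 - g((-6 - 4)²) = 28562 - (99 + (-6 - 4)²) = 28562 - (99 + (-10)²) = 28562 - (99 + 100) = 28562 - 1*199 = 28562 - 199 = 28363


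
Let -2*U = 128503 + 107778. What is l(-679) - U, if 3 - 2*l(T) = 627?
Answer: 235657/2 ≈ 1.1783e+5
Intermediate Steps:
l(T) = -312 (l(T) = 3/2 - ½*627 = 3/2 - 627/2 = -312)
U = -236281/2 (U = -(128503 + 107778)/2 = -½*236281 = -236281/2 ≈ -1.1814e+5)
l(-679) - U = -312 - 1*(-236281/2) = -312 + 236281/2 = 235657/2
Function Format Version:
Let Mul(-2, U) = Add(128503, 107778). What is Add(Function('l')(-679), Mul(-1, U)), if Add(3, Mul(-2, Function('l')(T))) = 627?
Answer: Rational(235657, 2) ≈ 1.1783e+5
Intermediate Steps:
Function('l')(T) = -312 (Function('l')(T) = Add(Rational(3, 2), Mul(Rational(-1, 2), 627)) = Add(Rational(3, 2), Rational(-627, 2)) = -312)
U = Rational(-236281, 2) (U = Mul(Rational(-1, 2), Add(128503, 107778)) = Mul(Rational(-1, 2), 236281) = Rational(-236281, 2) ≈ -1.1814e+5)
Add(Function('l')(-679), Mul(-1, U)) = Add(-312, Mul(-1, Rational(-236281, 2))) = Add(-312, Rational(236281, 2)) = Rational(235657, 2)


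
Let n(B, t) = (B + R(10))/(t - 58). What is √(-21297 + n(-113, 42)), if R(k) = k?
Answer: I*√340649/4 ≈ 145.91*I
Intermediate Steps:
n(B, t) = (10 + B)/(-58 + t) (n(B, t) = (B + 10)/(t - 58) = (10 + B)/(-58 + t))
√(-21297 + n(-113, 42)) = √(-21297 + (10 - 113)/(-58 + 42)) = √(-21297 - 103/(-16)) = √(-21297 - 1/16*(-103)) = √(-21297 + 103/16) = √(-340649/16) = I*√340649/4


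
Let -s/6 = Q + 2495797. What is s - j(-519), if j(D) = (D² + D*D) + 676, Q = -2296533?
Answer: -1734982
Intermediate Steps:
j(D) = 676 + 2*D² (j(D) = (D² + D²) + 676 = 2*D² + 676 = 676 + 2*D²)
s = -1195584 (s = -6*(-2296533 + 2495797) = -6*199264 = -1195584)
s - j(-519) = -1195584 - (676 + 2*(-519)²) = -1195584 - (676 + 2*269361) = -1195584 - (676 + 538722) = -1195584 - 1*539398 = -1195584 - 539398 = -1734982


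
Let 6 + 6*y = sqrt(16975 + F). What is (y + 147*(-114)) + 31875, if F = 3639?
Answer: 15116 + sqrt(20614)/6 ≈ 15140.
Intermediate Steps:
y = -1 + sqrt(20614)/6 (y = -1 + sqrt(16975 + 3639)/6 = -1 + sqrt(20614)/6 ≈ 22.929)
(y + 147*(-114)) + 31875 = ((-1 + sqrt(20614)/6) + 147*(-114)) + 31875 = ((-1 + sqrt(20614)/6) - 16758) + 31875 = (-16759 + sqrt(20614)/6) + 31875 = 15116 + sqrt(20614)/6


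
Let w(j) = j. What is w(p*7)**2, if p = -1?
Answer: 49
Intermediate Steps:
w(p*7)**2 = (-1*7)**2 = (-7)**2 = 49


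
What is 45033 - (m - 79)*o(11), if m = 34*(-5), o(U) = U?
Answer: 47772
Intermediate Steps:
m = -170
45033 - (m - 79)*o(11) = 45033 - (-170 - 79)*11 = 45033 - (-249)*11 = 45033 - 1*(-2739) = 45033 + 2739 = 47772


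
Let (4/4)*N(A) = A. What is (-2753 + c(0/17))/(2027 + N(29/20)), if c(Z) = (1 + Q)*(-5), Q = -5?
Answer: -18220/13523 ≈ -1.3473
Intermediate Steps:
N(A) = A
c(Z) = 20 (c(Z) = (1 - 5)*(-5) = -4*(-5) = 20)
(-2753 + c(0/17))/(2027 + N(29/20)) = (-2753 + 20)/(2027 + 29/20) = -2733/(2027 + 29*(1/20)) = -2733/(2027 + 29/20) = -2733/40569/20 = -2733*20/40569 = -18220/13523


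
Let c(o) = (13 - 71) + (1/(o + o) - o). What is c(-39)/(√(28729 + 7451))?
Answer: -1483*√1005/470340 ≈ -0.099957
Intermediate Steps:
c(o) = -58 + 1/(2*o) - o (c(o) = -58 + (1/(2*o) - o) = -58 + 1/(2*o) - o)
c(-39)/(√(28729 + 7451)) = (-58 + (½)/(-39) - 1*(-39))/(√(28729 + 7451)) = (-58 + (½)*(-1/39) + 39)/(√36180) = (-58 - 1/78 + 39)/((6*√1005)) = -1483*√1005/470340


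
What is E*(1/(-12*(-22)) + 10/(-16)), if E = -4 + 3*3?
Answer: -205/66 ≈ -3.1061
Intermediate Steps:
E = 5 (E = -4 + 9 = 5)
E*(1/(-12*(-22)) + 10/(-16)) = 5*(1/(-12*(-22)) + 10/(-16)) = 5*(-1/12*(-1/22) + 10*(-1/16)) = 5*(1/264 - 5/8) = 5*(-41/66) = -205/66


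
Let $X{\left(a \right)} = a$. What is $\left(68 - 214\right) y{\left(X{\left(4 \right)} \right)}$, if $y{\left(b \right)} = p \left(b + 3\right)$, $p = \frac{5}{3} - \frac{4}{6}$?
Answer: $-1022$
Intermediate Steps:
$p = 1$ ($p = 5 \cdot \frac{1}{3} - \frac{2}{3} = \frac{5}{3} - \frac{2}{3} = 1$)
$y{\left(b \right)} = 3 + b$ ($y{\left(b \right)} = 1 \left(b + 3\right) = 1 \left(3 + b\right) = 3 + b$)
$\left(68 - 214\right) y{\left(X{\left(4 \right)} \right)} = \left(68 - 214\right) \left(3 + 4\right) = \left(-146\right) 7 = -1022$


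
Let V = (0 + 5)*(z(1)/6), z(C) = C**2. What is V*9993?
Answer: 16655/2 ≈ 8327.5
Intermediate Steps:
V = 5/6 (V = (0 + 5)*(1**2/6) = 5*(1*(1/6)) = 5*(1/6) = 5/6 ≈ 0.83333)
V*9993 = (5/6)*9993 = 16655/2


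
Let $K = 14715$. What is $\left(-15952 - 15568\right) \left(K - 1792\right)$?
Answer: $-407332960$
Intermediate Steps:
$\left(-15952 - 15568\right) \left(K - 1792\right) = \left(-15952 - 15568\right) \left(14715 - 1792\right) = \left(-31520\right) 12923 = -407332960$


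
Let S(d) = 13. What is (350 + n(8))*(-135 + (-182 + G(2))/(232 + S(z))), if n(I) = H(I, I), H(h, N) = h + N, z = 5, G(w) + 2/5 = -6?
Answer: -60872022/1225 ≈ -49691.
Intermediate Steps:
G(w) = -32/5 (G(w) = -⅖ - 6 = -32/5)
H(h, N) = N + h
n(I) = 2*I (n(I) = I + I = 2*I)
(350 + n(8))*(-135 + (-182 + G(2))/(232 + S(z))) = (350 + 2*8)*(-135 + (-182 - 32/5)/(232 + 13)) = (350 + 16)*(-135 - 942/5/245) = 366*(-135 - 942/5*1/245) = 366*(-135 - 942/1225) = 366*(-166317/1225) = -60872022/1225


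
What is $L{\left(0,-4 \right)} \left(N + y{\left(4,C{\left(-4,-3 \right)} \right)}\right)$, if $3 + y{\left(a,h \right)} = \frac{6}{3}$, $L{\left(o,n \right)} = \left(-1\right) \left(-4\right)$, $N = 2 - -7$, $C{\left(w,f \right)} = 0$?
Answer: $32$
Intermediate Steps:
$N = 9$ ($N = 2 + 7 = 9$)
$L{\left(o,n \right)} = 4$
$y{\left(a,h \right)} = -1$ ($y{\left(a,h \right)} = -3 + \frac{6}{3} = -3 + 6 \cdot \frac{1}{3} = -3 + 2 = -1$)
$L{\left(0,-4 \right)} \left(N + y{\left(4,C{\left(-4,-3 \right)} \right)}\right) = 4 \left(9 - 1\right) = 4 \cdot 8 = 32$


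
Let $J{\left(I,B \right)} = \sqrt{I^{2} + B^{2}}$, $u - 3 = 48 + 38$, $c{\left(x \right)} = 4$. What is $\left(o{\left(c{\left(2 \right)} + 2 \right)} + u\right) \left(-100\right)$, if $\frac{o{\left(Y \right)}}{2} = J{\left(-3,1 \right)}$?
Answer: $-8900 - 200 \sqrt{10} \approx -9532.5$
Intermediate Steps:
$u = 89$ ($u = 3 + \left(48 + 38\right) = 3 + 86 = 89$)
$J{\left(I,B \right)} = \sqrt{B^{2} + I^{2}}$
$o{\left(Y \right)} = 2 \sqrt{10}$ ($o{\left(Y \right)} = 2 \sqrt{1^{2} + \left(-3\right)^{2}} = 2 \sqrt{1 + 9} = 2 \sqrt{10}$)
$\left(o{\left(c{\left(2 \right)} + 2 \right)} + u\right) \left(-100\right) = \left(2 \sqrt{10} + 89\right) \left(-100\right) = \left(89 + 2 \sqrt{10}\right) \left(-100\right) = -8900 - 200 \sqrt{10}$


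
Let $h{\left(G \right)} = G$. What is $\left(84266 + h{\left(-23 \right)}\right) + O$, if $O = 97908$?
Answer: $182151$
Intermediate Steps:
$\left(84266 + h{\left(-23 \right)}\right) + O = \left(84266 - 23\right) + 97908 = 84243 + 97908 = 182151$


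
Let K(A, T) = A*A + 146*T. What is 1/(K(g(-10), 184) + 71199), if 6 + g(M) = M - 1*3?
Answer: 1/98424 ≈ 1.0160e-5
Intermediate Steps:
g(M) = -9 + M (g(M) = -6 + (M - 1*3) = -6 + (M - 3) = -6 + (-3 + M) = -9 + M)
K(A, T) = A² + 146*T
1/(K(g(-10), 184) + 71199) = 1/(((-9 - 10)² + 146*184) + 71199) = 1/(((-19)² + 26864) + 71199) = 1/((361 + 26864) + 71199) = 1/(27225 + 71199) = 1/98424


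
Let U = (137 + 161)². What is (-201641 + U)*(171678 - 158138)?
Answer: -1527812980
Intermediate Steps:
U = 88804 (U = 298² = 88804)
(-201641 + U)*(171678 - 158138) = (-201641 + 88804)*(171678 - 158138) = -112837*13540 = -1527812980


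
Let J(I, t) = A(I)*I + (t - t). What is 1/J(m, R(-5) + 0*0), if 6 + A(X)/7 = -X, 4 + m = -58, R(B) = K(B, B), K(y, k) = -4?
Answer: -1/24304 ≈ -4.1145e-5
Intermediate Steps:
R(B) = -4
m = -62 (m = -4 - 58 = -62)
A(X) = -42 - 7*X (A(X) = -42 + 7*(-X) = -42 - 7*X)
J(I, t) = I*(-42 - 7*I) (J(I, t) = (-42 - 7*I)*I + (t - t) = I*(-42 - 7*I) + 0 = I*(-42 - 7*I))
1/J(m, R(-5) + 0*0) = 1/(-7*(-62)*(6 - 62)) = 1/(-7*(-62)*(-56)) = 1/(-24304) = -1/24304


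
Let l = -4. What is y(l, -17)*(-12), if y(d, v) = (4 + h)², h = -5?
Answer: -12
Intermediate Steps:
y(d, v) = 1 (y(d, v) = (4 - 5)² = (-1)² = 1)
y(l, -17)*(-12) = 1*(-12) = -12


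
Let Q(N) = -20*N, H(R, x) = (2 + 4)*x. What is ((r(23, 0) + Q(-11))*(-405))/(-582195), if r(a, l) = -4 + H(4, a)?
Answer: 9558/38813 ≈ 0.24626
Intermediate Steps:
H(R, x) = 6*x
r(a, l) = -4 + 6*a
((r(23, 0) + Q(-11))*(-405))/(-582195) = (((-4 + 6*23) - 20*(-11))*(-405))/(-582195) = (((-4 + 138) + 220)*(-405))*(-1/582195) = ((134 + 220)*(-405))*(-1/582195) = (354*(-405))*(-1/582195) = -143370*(-1/582195) = 9558/38813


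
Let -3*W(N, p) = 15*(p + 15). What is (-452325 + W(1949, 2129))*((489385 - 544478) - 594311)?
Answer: 300703275180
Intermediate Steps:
W(N, p) = -75 - 5*p (W(N, p) = -5*(p + 15) = -5*(15 + p) = -(225 + 15*p)/3 = -75 - 5*p)
(-452325 + W(1949, 2129))*((489385 - 544478) - 594311) = (-452325 + (-75 - 5*2129))*((489385 - 544478) - 594311) = (-452325 + (-75 - 10645))*(-55093 - 594311) = (-452325 - 10720)*(-649404) = -463045*(-649404) = 300703275180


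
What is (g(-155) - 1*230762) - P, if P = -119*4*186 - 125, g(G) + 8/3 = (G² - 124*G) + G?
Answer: -297041/3 ≈ -99014.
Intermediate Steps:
g(G) = -8/3 + G² - 123*G (g(G) = -8/3 + ((G² - 124*G) + G) = -8/3 + (G² - 123*G) = -8/3 + G² - 123*G)
P = -88661 (P = -476*186 - 125 = -88536 - 125 = -88661)
(g(-155) - 1*230762) - P = ((-8/3 + (-155)² - 123*(-155)) - 1*230762) - 1*(-88661) = ((-8/3 + 24025 + 19065) - 230762) + 88661 = (129262/3 - 230762) + 88661 = -563024/3 + 88661 = -297041/3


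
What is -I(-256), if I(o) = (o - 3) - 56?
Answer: 315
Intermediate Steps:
I(o) = -59 + o (I(o) = (-3 + o) - 56 = -59 + o)
-I(-256) = -(-59 - 256) = -1*(-315) = 315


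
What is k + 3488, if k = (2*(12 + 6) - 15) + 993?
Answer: 4502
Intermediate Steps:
k = 1014 (k = (2*18 - 15) + 993 = (36 - 15) + 993 = 21 + 993 = 1014)
k + 3488 = 1014 + 3488 = 4502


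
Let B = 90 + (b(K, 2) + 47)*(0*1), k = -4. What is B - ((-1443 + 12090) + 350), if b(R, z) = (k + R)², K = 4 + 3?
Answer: -10907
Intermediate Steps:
K = 7
b(R, z) = (-4 + R)²
B = 90 (B = 90 + ((-4 + 7)² + 47)*(0*1) = 90 + (3² + 47)*0 = 90 + (9 + 47)*0 = 90 + 56*0 = 90 + 0 = 90)
B - ((-1443 + 12090) + 350) = 90 - ((-1443 + 12090) + 350) = 90 - (10647 + 350) = 90 - 1*10997 = 90 - 10997 = -10907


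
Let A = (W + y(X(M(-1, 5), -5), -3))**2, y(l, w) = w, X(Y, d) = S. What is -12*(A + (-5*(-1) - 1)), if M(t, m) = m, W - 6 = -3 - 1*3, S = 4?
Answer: -156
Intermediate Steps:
W = 0 (W = 6 + (-3 - 1*3) = 6 + (-3 - 3) = 6 - 6 = 0)
X(Y, d) = 4
A = 9 (A = (0 - 3)**2 = (-3)**2 = 9)
-12*(A + (-5*(-1) - 1)) = -12*(9 + (-5*(-1) - 1)) = -12*(9 + (5 - 1)) = -12*(9 + 4) = -12*13 = -156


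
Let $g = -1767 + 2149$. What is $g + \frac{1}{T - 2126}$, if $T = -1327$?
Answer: $\frac{1319045}{3453} \approx 382.0$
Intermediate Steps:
$g = 382$
$g + \frac{1}{T - 2126} = 382 + \frac{1}{-1327 - 2126} = 382 + \frac{1}{-3453} = 382 - \frac{1}{3453} = \frac{1319045}{3453}$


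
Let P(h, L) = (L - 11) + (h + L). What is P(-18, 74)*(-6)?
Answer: -714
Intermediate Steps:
P(h, L) = -11 + h + 2*L (P(h, L) = (-11 + L) + (L + h) = -11 + h + 2*L)
P(-18, 74)*(-6) = (-11 - 18 + 2*74)*(-6) = (-11 - 18 + 148)*(-6) = 119*(-6) = -714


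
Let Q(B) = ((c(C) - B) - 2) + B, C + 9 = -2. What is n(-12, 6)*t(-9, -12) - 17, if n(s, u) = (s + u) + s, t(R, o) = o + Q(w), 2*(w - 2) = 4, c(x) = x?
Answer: 433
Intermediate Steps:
C = -11 (C = -9 - 2 = -11)
w = 4 (w = 2 + (½)*4 = 2 + 2 = 4)
Q(B) = -13 (Q(B) = ((-11 - B) - 2) + B = (-13 - B) + B = -13)
t(R, o) = -13 + o (t(R, o) = o - 13 = -13 + o)
n(s, u) = u + 2*s
n(-12, 6)*t(-9, -12) - 17 = (6 + 2*(-12))*(-13 - 12) - 17 = (6 - 24)*(-25) - 17 = -18*(-25) - 17 = 450 - 17 = 433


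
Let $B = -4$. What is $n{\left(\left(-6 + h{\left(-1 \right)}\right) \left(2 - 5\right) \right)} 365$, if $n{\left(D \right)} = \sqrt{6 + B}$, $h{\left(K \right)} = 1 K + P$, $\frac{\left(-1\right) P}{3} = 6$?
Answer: $365 \sqrt{2} \approx 516.19$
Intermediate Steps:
$P = -18$ ($P = \left(-3\right) 6 = -18$)
$h{\left(K \right)} = -18 + K$ ($h{\left(K \right)} = 1 K - 18 = K - 18 = -18 + K$)
$n{\left(D \right)} = \sqrt{2}$ ($n{\left(D \right)} = \sqrt{6 - 4} = \sqrt{2}$)
$n{\left(\left(-6 + h{\left(-1 \right)}\right) \left(2 - 5\right) \right)} 365 = \sqrt{2} \cdot 365 = 365 \sqrt{2}$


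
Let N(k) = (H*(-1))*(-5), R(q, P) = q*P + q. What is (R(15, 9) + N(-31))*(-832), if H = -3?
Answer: -112320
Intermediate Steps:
R(q, P) = q + P*q (R(q, P) = P*q + q = q + P*q)
N(k) = -15 (N(k) = -3*(-1)*(-5) = 3*(-5) = -15)
(R(15, 9) + N(-31))*(-832) = (15*(1 + 9) - 15)*(-832) = (15*10 - 15)*(-832) = (150 - 15)*(-832) = 135*(-832) = -112320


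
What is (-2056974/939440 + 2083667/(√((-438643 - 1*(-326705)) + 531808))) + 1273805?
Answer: 598330656113/469720 + 2083667*√3470/38170 ≈ 1.2770e+6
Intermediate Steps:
(-2056974/939440 + 2083667/(√((-438643 - 1*(-326705)) + 531808))) + 1273805 = (-2056974*1/939440 + 2083667/(√((-438643 + 326705) + 531808))) + 1273805 = (-1028487/469720 + 2083667/(√(-111938 + 531808))) + 1273805 = (-1028487/469720 + 2083667/(√419870)) + 1273805 = (-1028487/469720 + 2083667/((11*√3470))) + 1273805 = (-1028487/469720 + 2083667*(√3470/38170)) + 1273805 = (-1028487/469720 + 2083667*√3470/38170) + 1273805 = 598330656113/469720 + 2083667*√3470/38170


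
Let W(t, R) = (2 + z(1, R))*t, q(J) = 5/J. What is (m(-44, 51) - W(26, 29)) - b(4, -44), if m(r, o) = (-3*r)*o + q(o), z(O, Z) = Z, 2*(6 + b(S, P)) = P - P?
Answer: 302537/51 ≈ 5932.1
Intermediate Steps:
b(S, P) = -6 (b(S, P) = -6 + (P - P)/2 = -6 + (½)*0 = -6 + 0 = -6)
W(t, R) = t*(2 + R) (W(t, R) = (2 + R)*t = t*(2 + R))
m(r, o) = 5/o - 3*o*r (m(r, o) = (-3*r)*o + 5/o = -3*o*r + 5/o = 5/o - 3*o*r)
(m(-44, 51) - W(26, 29)) - b(4, -44) = ((5/51 - 3*51*(-44)) - 26*(2 + 29)) - 1*(-6) = ((5*(1/51) + 6732) - 26*31) + 6 = ((5/51 + 6732) - 1*806) + 6 = (343337/51 - 806) + 6 = 302231/51 + 6 = 302537/51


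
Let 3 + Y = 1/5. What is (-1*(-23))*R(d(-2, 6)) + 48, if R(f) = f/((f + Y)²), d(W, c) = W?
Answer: 13249/288 ≈ 46.003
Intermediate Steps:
Y = -14/5 (Y = -3 + 1/5 = -3 + 1*(⅕) = -3 + ⅕ = -14/5 ≈ -2.8000)
R(f) = f/(-14/5 + f)² (R(f) = f/((f - 14/5)²) = f/((-14/5 + f)²) = f/(-14/5 + f)²)
(-1*(-23))*R(d(-2, 6)) + 48 = (-1*(-23))*(25*(-2)/(-14 + 5*(-2))²) + 48 = 23*(25*(-2)/(-14 - 10)²) + 48 = 23*(25*(-2)/(-24)²) + 48 = 23*(25*(-2)*(1/576)) + 48 = 23*(-25/288) + 48 = -575/288 + 48 = 13249/288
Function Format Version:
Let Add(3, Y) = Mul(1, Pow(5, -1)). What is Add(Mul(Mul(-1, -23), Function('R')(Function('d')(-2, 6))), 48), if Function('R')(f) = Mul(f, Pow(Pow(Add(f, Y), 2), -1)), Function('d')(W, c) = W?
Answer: Rational(13249, 288) ≈ 46.003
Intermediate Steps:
Y = Rational(-14, 5) (Y = Add(-3, Mul(1, Pow(5, -1))) = Add(-3, Mul(1, Rational(1, 5))) = Add(-3, Rational(1, 5)) = Rational(-14, 5) ≈ -2.8000)
Function('R')(f) = Mul(f, Pow(Add(Rational(-14, 5), f), -2)) (Function('R')(f) = Mul(f, Pow(Pow(Add(f, Rational(-14, 5)), 2), -1)) = Mul(f, Pow(Pow(Add(Rational(-14, 5), f), 2), -1)) = Mul(f, Pow(Add(Rational(-14, 5), f), -2)))
Add(Mul(Mul(-1, -23), Function('R')(Function('d')(-2, 6))), 48) = Add(Mul(Mul(-1, -23), Mul(25, -2, Pow(Add(-14, Mul(5, -2)), -2))), 48) = Add(Mul(23, Mul(25, -2, Pow(Add(-14, -10), -2))), 48) = Add(Mul(23, Mul(25, -2, Pow(-24, -2))), 48) = Add(Mul(23, Mul(25, -2, Rational(1, 576))), 48) = Add(Mul(23, Rational(-25, 288)), 48) = Add(Rational(-575, 288), 48) = Rational(13249, 288)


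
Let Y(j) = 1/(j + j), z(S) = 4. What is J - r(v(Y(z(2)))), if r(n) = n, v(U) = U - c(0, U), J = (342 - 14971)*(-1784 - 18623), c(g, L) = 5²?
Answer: 2388272223/8 ≈ 2.9853e+8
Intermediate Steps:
c(g, L) = 25
Y(j) = 1/(2*j)
J = 298534003 (J = -14629*(-20407) = 298534003)
v(U) = -25 + U (v(U) = U - 1*25 = U - 25 = -25 + U)
J - r(v(Y(z(2)))) = 298534003 - (-25 + (½)/4) = 298534003 - (-25 + (½)*(¼)) = 298534003 - (-25 + ⅛) = 298534003 - 1*(-199/8) = 298534003 + 199/8 = 2388272223/8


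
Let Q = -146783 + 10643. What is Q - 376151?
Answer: -512291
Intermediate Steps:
Q = -136140
Q - 376151 = -136140 - 376151 = -512291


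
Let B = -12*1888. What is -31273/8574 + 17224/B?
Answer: -5945831/1348976 ≈ -4.4077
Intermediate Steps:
B = -22656
-31273/8574 + 17224/B = -31273/8574 + 17224/(-22656) = -31273*1/8574 + 17224*(-1/22656) = -31273/8574 - 2153/2832 = -5945831/1348976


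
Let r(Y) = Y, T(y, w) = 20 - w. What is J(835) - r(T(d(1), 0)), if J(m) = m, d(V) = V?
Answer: 815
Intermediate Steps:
J(835) - r(T(d(1), 0)) = 835 - (20 - 1*0) = 835 - (20 + 0) = 835 - 1*20 = 835 - 20 = 815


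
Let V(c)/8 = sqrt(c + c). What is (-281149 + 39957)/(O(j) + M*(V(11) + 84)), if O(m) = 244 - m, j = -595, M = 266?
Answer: -5591554136/437827041 + 513256576*sqrt(22)/437827041 ≈ -7.2727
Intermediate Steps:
V(c) = 8*sqrt(2)*sqrt(c) (V(c) = 8*sqrt(c + c) = 8*sqrt(2*c) = 8*(sqrt(2)*sqrt(c)) = 8*sqrt(2)*sqrt(c))
(-281149 + 39957)/(O(j) + M*(V(11) + 84)) = (-281149 + 39957)/((244 - 1*(-595)) + 266*(8*sqrt(2)*sqrt(11) + 84)) = -241192/((244 + 595) + 266*(8*sqrt(22) + 84)) = -241192/(839 + 266*(84 + 8*sqrt(22))) = -241192/(839 + (22344 + 2128*sqrt(22))) = -241192/(23183 + 2128*sqrt(22))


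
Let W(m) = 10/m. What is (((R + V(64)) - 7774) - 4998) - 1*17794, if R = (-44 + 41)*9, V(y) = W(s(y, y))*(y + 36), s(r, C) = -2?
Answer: -31093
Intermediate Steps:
V(y) = -180 - 5*y (V(y) = (10/(-2))*(y + 36) = (10*(-½))*(36 + y) = -5*(36 + y) = -180 - 5*y)
R = -27 (R = -3*9 = -27)
(((R + V(64)) - 7774) - 4998) - 1*17794 = (((-27 + (-180 - 5*64)) - 7774) - 4998) - 1*17794 = (((-27 + (-180 - 320)) - 7774) - 4998) - 17794 = (((-27 - 500) - 7774) - 4998) - 17794 = ((-527 - 7774) - 4998) - 17794 = (-8301 - 4998) - 17794 = -13299 - 17794 = -31093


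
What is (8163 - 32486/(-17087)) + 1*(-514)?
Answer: 130730949/17087 ≈ 7650.9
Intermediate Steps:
(8163 - 32486/(-17087)) + 1*(-514) = (8163 - 32486*(-1/17087)) - 514 = (8163 + 32486/17087) - 514 = 139513667/17087 - 514 = 130730949/17087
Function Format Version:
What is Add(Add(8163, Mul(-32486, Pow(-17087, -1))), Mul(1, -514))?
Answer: Rational(130730949, 17087) ≈ 7650.9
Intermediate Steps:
Add(Add(8163, Mul(-32486, Pow(-17087, -1))), Mul(1, -514)) = Add(Add(8163, Mul(-32486, Rational(-1, 17087))), -514) = Add(Add(8163, Rational(32486, 17087)), -514) = Add(Rational(139513667, 17087), -514) = Rational(130730949, 17087)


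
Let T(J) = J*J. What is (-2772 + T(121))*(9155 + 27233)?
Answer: 431889172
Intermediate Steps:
T(J) = J**2
(-2772 + T(121))*(9155 + 27233) = (-2772 + 121**2)*(9155 + 27233) = (-2772 + 14641)*36388 = 11869*36388 = 431889172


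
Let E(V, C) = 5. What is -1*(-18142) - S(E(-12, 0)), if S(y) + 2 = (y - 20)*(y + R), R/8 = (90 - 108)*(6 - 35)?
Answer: 80859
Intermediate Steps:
R = 4176 (R = 8*((90 - 108)*(6 - 35)) = 8*(-18*(-29)) = 8*522 = 4176)
S(y) = -2 + (-20 + y)*(4176 + y) (S(y) = -2 + (y - 20)*(y + 4176) = -2 + (-20 + y)*(4176 + y))
-1*(-18142) - S(E(-12, 0)) = -1*(-18142) - (-83522 + 5² + 4156*5) = 18142 - (-83522 + 25 + 20780) = 18142 - 1*(-62717) = 18142 + 62717 = 80859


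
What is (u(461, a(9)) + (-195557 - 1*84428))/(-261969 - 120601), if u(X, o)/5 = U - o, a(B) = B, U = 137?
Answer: 55869/76514 ≈ 0.73018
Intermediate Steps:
u(X, o) = 685 - 5*o (u(X, o) = 5*(137 - o) = 685 - 5*o)
(u(461, a(9)) + (-195557 - 1*84428))/(-261969 - 120601) = ((685 - 5*9) + (-195557 - 1*84428))/(-261969 - 120601) = ((685 - 45) + (-195557 - 84428))/(-382570) = (640 - 279985)*(-1/382570) = -279345*(-1/382570) = 55869/76514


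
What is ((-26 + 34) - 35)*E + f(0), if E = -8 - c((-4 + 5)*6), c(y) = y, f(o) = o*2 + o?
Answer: 378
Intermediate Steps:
f(o) = 3*o (f(o) = 2*o + o = 3*o)
E = -14 (E = -8 - (-4 + 5)*6 = -8 - 6 = -14)
((-26 + 34) - 35)*E + f(0) = ((-26 + 34) - 35)*(-14) + 3*0 = (8 - 35)*(-14) + 0 = -27*(-14) + 0 = 378 + 0 = 378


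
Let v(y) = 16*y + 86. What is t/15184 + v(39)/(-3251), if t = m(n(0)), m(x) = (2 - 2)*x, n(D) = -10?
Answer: -710/3251 ≈ -0.21839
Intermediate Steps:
v(y) = 86 + 16*y
m(x) = 0 (m(x) = 0*x = 0)
t = 0
t/15184 + v(39)/(-3251) = 0/15184 + (86 + 16*39)/(-3251) = 0*(1/15184) + (86 + 624)*(-1/3251) = 0 + 710*(-1/3251) = 0 - 710/3251 = -710/3251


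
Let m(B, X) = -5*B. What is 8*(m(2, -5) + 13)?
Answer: 24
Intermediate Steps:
8*(m(2, -5) + 13) = 8*(-5*2 + 13) = 8*(-10 + 13) = 8*3 = 24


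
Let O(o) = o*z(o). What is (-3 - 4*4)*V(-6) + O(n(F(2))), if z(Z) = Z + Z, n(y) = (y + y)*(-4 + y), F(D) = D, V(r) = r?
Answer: 242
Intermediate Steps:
n(y) = 2*y*(-4 + y) (n(y) = (2*y)*(-4 + y) = 2*y*(-4 + y))
z(Z) = 2*Z
O(o) = 2*o² (O(o) = o*(2*o) = 2*o²)
(-3 - 4*4)*V(-6) + O(n(F(2))) = (-3 - 4*4)*(-6) + 2*(2*2*(-4 + 2))² = (-3 - 16)*(-6) + 2*(2*2*(-2))² = -19*(-6) + 2*(-8)² = 114 + 2*64 = 114 + 128 = 242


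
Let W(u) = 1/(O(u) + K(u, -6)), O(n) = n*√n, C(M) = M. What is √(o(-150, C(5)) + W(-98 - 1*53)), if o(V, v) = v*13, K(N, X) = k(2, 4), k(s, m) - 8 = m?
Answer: √((781 - 9815*I*√151)/(12 - 151*I*√151)) ≈ 8.0623 + 3.0e-5*I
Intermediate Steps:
k(s, m) = 8 + m
K(N, X) = 12 (K(N, X) = 8 + 4 = 12)
O(n) = n^(3/2)
W(u) = 1/(12 + u^(3/2)) (W(u) = 1/(u^(3/2) + 12) = 1/(12 + u^(3/2)))
o(V, v) = 13*v
√(o(-150, C(5)) + W(-98 - 1*53)) = √(13*5 + 1/(12 + (-98 - 1*53)^(3/2))) = √(65 + 1/(12 + (-98 - 53)^(3/2))) = √(65 + 1/(12 + (-151)^(3/2))) = √(65 + 1/(12 - 151*I*√151))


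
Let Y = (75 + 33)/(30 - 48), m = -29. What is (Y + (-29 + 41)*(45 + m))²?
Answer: 34596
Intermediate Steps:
Y = -6 (Y = 108/(-18) = 108*(-1/18) = -6)
(Y + (-29 + 41)*(45 + m))² = (-6 + (-29 + 41)*(45 - 29))² = (-6 + 12*16)² = (-6 + 192)² = 186² = 34596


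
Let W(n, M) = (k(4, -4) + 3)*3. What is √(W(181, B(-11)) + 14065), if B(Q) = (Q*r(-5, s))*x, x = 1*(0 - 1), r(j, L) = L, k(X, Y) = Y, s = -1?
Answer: √14062 ≈ 118.58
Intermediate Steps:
x = -1 (x = 1*(-1) = -1)
B(Q) = Q (B(Q) = (Q*(-1))*(-1) = -Q*(-1) = Q)
W(n, M) = -3 (W(n, M) = (-4 + 3)*3 = -1*3 = -3)
√(W(181, B(-11)) + 14065) = √(-3 + 14065) = √14062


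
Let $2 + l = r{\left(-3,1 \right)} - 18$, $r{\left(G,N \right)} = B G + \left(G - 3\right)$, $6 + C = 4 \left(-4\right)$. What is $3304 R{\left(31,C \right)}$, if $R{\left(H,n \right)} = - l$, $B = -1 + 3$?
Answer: $105728$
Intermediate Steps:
$B = 2$
$C = -22$ ($C = -6 + 4 \left(-4\right) = -6 - 16 = -22$)
$r{\left(G,N \right)} = -3 + 3 G$ ($r{\left(G,N \right)} = 2 G + \left(G - 3\right) = 2 G + \left(-3 + G\right) = -3 + 3 G$)
$l = -32$ ($l = -2 + \left(\left(-3 + 3 \left(-3\right)\right) - 18\right) = -2 - 30 = -32$)
$R{\left(H,n \right)} = 32$ ($R{\left(H,n \right)} = \left(-1\right) \left(-32\right) = 32$)
$3304 R{\left(31,C \right)} = 3304 \cdot 32 = 105728$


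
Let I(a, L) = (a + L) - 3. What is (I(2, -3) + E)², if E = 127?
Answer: 15129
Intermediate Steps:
I(a, L) = -3 + L + a (I(a, L) = (L + a) - 3 = -3 + L + a)
(I(2, -3) + E)² = ((-3 - 3 + 2) + 127)² = (-4 + 127)² = 123² = 15129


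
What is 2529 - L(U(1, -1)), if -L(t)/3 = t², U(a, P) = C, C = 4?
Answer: 2577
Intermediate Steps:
U(a, P) = 4
L(t) = -3*t²
2529 - L(U(1, -1)) = 2529 - (-3)*4² = 2529 - (-3)*16 = 2529 - 1*(-48) = 2529 + 48 = 2577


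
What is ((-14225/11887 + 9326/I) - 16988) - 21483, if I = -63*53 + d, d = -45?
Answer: -773839180465/20112804 ≈ -38475.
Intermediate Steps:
I = -3384 (I = -63*53 - 45 = -3339 - 45 = -3384)
((-14225/11887 + 9326/I) - 16988) - 21483 = ((-14225/11887 + 9326/(-3384)) - 16988) - 21483 = ((-14225*1/11887 + 9326*(-1/3384)) - 16988) - 21483 = ((-14225/11887 - 4663/1692) - 16988) - 21483 = (-79497781/20112804 - 16988) - 21483 = -341755812133/20112804 - 21483 = -773839180465/20112804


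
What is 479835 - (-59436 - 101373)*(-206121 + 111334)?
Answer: -15242122848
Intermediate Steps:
479835 - (-59436 - 101373)*(-206121 + 111334) = 479835 - (-160809)*(-94787) = 479835 - 1*15242602683 = 479835 - 15242602683 = -15242122848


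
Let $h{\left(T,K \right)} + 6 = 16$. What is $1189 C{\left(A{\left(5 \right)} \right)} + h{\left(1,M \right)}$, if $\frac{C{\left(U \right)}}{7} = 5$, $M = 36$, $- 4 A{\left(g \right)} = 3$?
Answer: $41625$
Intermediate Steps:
$A{\left(g \right)} = - \frac{3}{4}$ ($A{\left(g \right)} = \left(- \frac{1}{4}\right) 3 = - \frac{3}{4}$)
$h{\left(T,K \right)} = 10$ ($h{\left(T,K \right)} = -6 + 16 = 10$)
$C{\left(U \right)} = 35$ ($C{\left(U \right)} = 7 \cdot 5 = 35$)
$1189 C{\left(A{\left(5 \right)} \right)} + h{\left(1,M \right)} = 1189 \cdot 35 + 10 = 41615 + 10 = 41625$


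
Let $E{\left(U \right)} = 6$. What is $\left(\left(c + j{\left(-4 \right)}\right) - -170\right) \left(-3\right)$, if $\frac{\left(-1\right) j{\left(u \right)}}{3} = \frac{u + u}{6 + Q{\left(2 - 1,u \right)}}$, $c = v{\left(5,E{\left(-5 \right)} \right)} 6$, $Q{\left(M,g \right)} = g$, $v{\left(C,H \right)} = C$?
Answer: $-636$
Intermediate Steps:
$c = 30$ ($c = 5 \cdot 6 = 30$)
$j{\left(u \right)} = - \frac{6 u}{6 + u}$ ($j{\left(u \right)} = - 3 \frac{u + u}{6 + u} = - 3 \frac{2 u}{6 + u} = - \frac{6 u}{6 + u}$)
$\left(\left(c + j{\left(-4 \right)}\right) - -170\right) \left(-3\right) = \left(\left(30 - - \frac{24}{6 - 4}\right) - -170\right) \left(-3\right) = \left(\left(30 - - \frac{24}{2}\right) + 170\right) \left(-3\right) = \left(\left(30 - \left(-24\right) \frac{1}{2}\right) + 170\right) \left(-3\right) = \left(\left(30 + 12\right) + 170\right) \left(-3\right) = \left(42 + 170\right) \left(-3\right) = 212 \left(-3\right) = -636$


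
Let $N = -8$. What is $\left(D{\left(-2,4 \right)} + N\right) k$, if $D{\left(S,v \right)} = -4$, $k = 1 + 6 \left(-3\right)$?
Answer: $204$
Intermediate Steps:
$k = -17$ ($k = 1 - 18 = -17$)
$\left(D{\left(-2,4 \right)} + N\right) k = \left(-4 - 8\right) \left(-17\right) = \left(-12\right) \left(-17\right) = 204$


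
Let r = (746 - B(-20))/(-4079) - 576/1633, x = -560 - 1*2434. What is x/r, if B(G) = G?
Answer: 9971527479/1800191 ≈ 5539.1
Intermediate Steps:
x = -2994 (x = -560 - 2434 = -2994)
r = -3600382/6661007 (r = (746 - 1*(-20))/(-4079) - 576/1633 = (746 + 20)*(-1/4079) - 576*1/1633 = 766*(-1/4079) - 576/1633 = -766/4079 - 576/1633 = -3600382/6661007 ≈ -0.54052)
x/r = -2994/(-3600382/6661007) = -2994*(-6661007/3600382) = 9971527479/1800191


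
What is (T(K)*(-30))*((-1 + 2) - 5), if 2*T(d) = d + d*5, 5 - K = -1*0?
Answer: 1800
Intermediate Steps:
K = 5 (K = 5 - (-1)*0 = 5 - 1*0 = 5 + 0 = 5)
T(d) = 3*d (T(d) = (d + d*5)/2 = (d + 5*d)/2 = (6*d)/2 = 3*d)
(T(K)*(-30))*((-1 + 2) - 5) = ((3*5)*(-30))*((-1 + 2) - 5) = (15*(-30))*(1 - 5) = -450*(-4) = 1800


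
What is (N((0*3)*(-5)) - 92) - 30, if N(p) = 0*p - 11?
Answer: -133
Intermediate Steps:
N(p) = -11 (N(p) = 0 - 11 = -11)
(N((0*3)*(-5)) - 92) - 30 = (-11 - 92) - 30 = -103 - 30 = -133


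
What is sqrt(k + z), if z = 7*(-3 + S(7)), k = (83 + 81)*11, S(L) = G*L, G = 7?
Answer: sqrt(2126) ≈ 46.109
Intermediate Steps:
S(L) = 7*L
k = 1804 (k = 164*11 = 1804)
z = 322 (z = 7*(-3 + 7*7) = 7*(-3 + 49) = 7*46 = 322)
sqrt(k + z) = sqrt(1804 + 322) = sqrt(2126)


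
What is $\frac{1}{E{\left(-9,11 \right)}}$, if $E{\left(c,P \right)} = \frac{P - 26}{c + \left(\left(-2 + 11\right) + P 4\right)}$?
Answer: $- \frac{44}{15} \approx -2.9333$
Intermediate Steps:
$E{\left(c,P \right)} = \frac{-26 + P}{9 + c + 4 P}$ ($E{\left(c,P \right)} = \frac{-26 + P}{c + \left(9 + 4 P\right)} = \frac{-26 + P}{9 + c + 4 P}$)
$\frac{1}{E{\left(-9,11 \right)}} = \frac{1}{\frac{1}{9 - 9 + 4 \cdot 11} \left(-26 + 11\right)} = \frac{1}{\frac{1}{9 - 9 + 44} \left(-15\right)} = \frac{1}{\frac{1}{44} \left(-15\right)} = \frac{1}{- \frac{15}{44}} = - \frac{44}{15}$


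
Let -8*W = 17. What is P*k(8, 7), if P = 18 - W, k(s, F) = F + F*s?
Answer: 10143/8 ≈ 1267.9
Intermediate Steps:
W = -17/8 (W = -1/8*17 = -17/8 ≈ -2.1250)
P = 161/8 (P = 18 - 1*(-17/8) = 18 + 17/8 = 161/8 ≈ 20.125)
P*k(8, 7) = 161*(7*(1 + 8))/8 = 161*(7*9)/8 = (161/8)*63 = 10143/8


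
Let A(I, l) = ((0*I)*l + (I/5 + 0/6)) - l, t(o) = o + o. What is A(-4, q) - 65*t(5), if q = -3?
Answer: -3239/5 ≈ -647.80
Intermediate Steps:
t(o) = 2*o
A(I, l) = -l + I/5 (A(I, l) = (0*l + (I*(1/5) + 0*(1/6))) - l = (0 + (I/5 + 0)) - l = (0 + I/5) - l = I/5 - l = -l + I/5)
A(-4, q) - 65*t(5) = (-1*(-3) + (1/5)*(-4)) - 130*5 = (3 - 4/5) - 65*10 = 11/5 - 650 = -3239/5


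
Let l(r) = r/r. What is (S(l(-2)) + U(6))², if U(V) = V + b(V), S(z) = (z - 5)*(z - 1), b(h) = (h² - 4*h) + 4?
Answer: 484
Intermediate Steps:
l(r) = 1
b(h) = 4 + h² - 4*h
S(z) = (-1 + z)*(-5 + z) (S(z) = (-5 + z)*(-1 + z) = (-1 + z)*(-5 + z))
U(V) = 4 + V² - 3*V (U(V) = V + (4 + V² - 4*V) = 4 + V² - 3*V)
(S(l(-2)) + U(6))² = ((5 + 1² - 6*1) + (4 + 6² - 3*6))² = ((5 + 1 - 6) + (4 + 36 - 18))² = (0 + 22)² = 22² = 484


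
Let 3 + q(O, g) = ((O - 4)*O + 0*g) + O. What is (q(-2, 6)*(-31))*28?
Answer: -6076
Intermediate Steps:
q(O, g) = -3 + O + O*(-4 + O) (q(O, g) = -3 + (((O - 4)*O + 0*g) + O) = -3 + (((-4 + O)*O + 0) + O) = -3 + ((O*(-4 + O) + 0) + O) = -3 + (O*(-4 + O) + O) = -3 + (O + O*(-4 + O)) = -3 + O + O*(-4 + O))
(q(-2, 6)*(-31))*28 = ((-3 + (-2)² - 3*(-2))*(-31))*28 = ((-3 + 4 + 6)*(-31))*28 = (7*(-31))*28 = -217*28 = -6076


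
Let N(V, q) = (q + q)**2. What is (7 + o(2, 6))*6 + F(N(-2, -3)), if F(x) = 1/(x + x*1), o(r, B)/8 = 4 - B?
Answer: -3887/72 ≈ -53.986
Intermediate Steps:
o(r, B) = 32 - 8*B (o(r, B) = 8*(4 - B) = 32 - 8*B)
N(V, q) = 4*q**2 (N(V, q) = (2*q)**2 = 4*q**2)
F(x) = 1/(2*x) (F(x) = 1/(x + x) = 1/(2*x))
(7 + o(2, 6))*6 + F(N(-2, -3)) = (7 + (32 - 8*6))*6 + 1/(2*((4*(-3)**2))) = (7 + (32 - 48))*6 + 1/(2*((4*9))) = (7 - 16)*6 + (1/2)/36 = -9*6 + (1/2)*(1/36) = -54 + 1/72 = -3887/72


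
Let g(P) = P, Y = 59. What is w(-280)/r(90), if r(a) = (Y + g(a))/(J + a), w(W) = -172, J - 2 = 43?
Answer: -23220/149 ≈ -155.84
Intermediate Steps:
J = 45 (J = 2 + 43 = 45)
r(a) = (59 + a)/(45 + a)
w(-280)/r(90) = -172*(45 + 90)/(59 + 90) = -172/(149/135) = -172/((1/135)*149) = -172/149/135 = -172*135/149 = -23220/149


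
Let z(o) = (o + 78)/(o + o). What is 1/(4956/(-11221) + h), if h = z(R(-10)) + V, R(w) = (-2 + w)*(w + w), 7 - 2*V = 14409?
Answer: -128240/923427921 ≈ -0.00013887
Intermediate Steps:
V = -7201 (V = 7/2 - 1/2*14409 = 7/2 - 14409/2 = -7201)
R(w) = 2*w*(-2 + w) (R(w) = (-2 + w)*(2*w) = 2*w*(-2 + w))
z(o) = (78 + o)/(2*o) (z(o) = (78 + o)/((2*o)) = (78 + o)*(1/(2*o)) = (78 + o)/(2*o))
h = -576027/80 (h = (78 + 2*(-10)*(-2 - 10))/(2*((2*(-10)*(-2 - 10)))) - 7201 = (78 + 2*(-10)*(-12))/(2*((2*(-10)*(-12)))) - 7201 = (1/2)*(78 + 240)/240 - 7201 = (1/2)*(1/240)*318 - 7201 = 53/80 - 7201 = -576027/80 ≈ -7200.3)
1/(4956/(-11221) + h) = 1/(4956/(-11221) - 576027/80) = 1/(4956*(-1/11221) - 576027/80) = 1/(-708/1603 - 576027/80) = 1/(-923427921/128240) = -128240/923427921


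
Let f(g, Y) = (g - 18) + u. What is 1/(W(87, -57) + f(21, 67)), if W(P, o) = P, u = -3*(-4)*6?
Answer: 1/162 ≈ 0.0061728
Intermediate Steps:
u = 72 (u = 12*6 = 72)
f(g, Y) = 54 + g (f(g, Y) = (g - 18) + 72 = (-18 + g) + 72 = 54 + g)
1/(W(87, -57) + f(21, 67)) = 1/(87 + (54 + 21)) = 1/(87 + 75) = 1/162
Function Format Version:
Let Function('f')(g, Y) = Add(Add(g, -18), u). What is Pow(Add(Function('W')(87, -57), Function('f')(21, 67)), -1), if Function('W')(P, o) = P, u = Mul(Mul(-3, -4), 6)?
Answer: Rational(1, 162) ≈ 0.0061728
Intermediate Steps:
u = 72 (u = Mul(12, 6) = 72)
Function('f')(g, Y) = Add(54, g) (Function('f')(g, Y) = Add(Add(g, -18), 72) = Add(Add(-18, g), 72) = Add(54, g))
Pow(Add(Function('W')(87, -57), Function('f')(21, 67)), -1) = Pow(Add(87, Add(54, 21)), -1) = Pow(Add(87, 75), -1) = Pow(162, -1) = Rational(1, 162)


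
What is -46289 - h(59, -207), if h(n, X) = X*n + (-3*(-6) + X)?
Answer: -33887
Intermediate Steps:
h(n, X) = 18 + X + X*n (h(n, X) = X*n + (18 + X) = 18 + X + X*n)
-46289 - h(59, -207) = -46289 - (18 - 207 - 207*59) = -46289 - (18 - 207 - 12213) = -46289 - 1*(-12402) = -46289 + 12402 = -33887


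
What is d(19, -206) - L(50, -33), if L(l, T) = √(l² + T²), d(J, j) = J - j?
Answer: 225 - √3589 ≈ 165.09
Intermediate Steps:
L(l, T) = √(T² + l²)
d(19, -206) - L(50, -33) = (19 - 1*(-206)) - √((-33)² + 50²) = (19 + 206) - √(1089 + 2500) = 225 - √3589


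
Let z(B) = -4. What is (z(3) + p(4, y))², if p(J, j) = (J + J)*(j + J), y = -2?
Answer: 144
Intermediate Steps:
p(J, j) = 2*J*(J + j) (p(J, j) = (2*J)*(J + j) = 2*J*(J + j))
(z(3) + p(4, y))² = (-4 + 2*4*(4 - 2))² = (-4 + 2*4*2)² = (-4 + 16)² = 12² = 144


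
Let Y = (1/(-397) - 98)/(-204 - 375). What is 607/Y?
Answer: 46508947/12969 ≈ 3586.2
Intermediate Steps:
Y = 12969/76621 (Y = (-1/397 - 98)/(-579) = -38907/397*(-1/579) = 12969/76621 ≈ 0.16926)
607/Y = 607/(12969/76621) = 607*(76621/12969) = 46508947/12969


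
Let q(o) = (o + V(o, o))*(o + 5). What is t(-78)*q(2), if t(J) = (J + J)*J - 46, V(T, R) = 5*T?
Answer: 1018248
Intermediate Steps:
q(o) = 6*o*(5 + o) (q(o) = (o + 5*o)*(o + 5) = (6*o)*(5 + o) = 6*o*(5 + o))
t(J) = -46 + 2*J**2 (t(J) = (2*J)*J - 46 = 2*J**2 - 46 = -46 + 2*J**2)
t(-78)*q(2) = (-46 + 2*(-78)**2)*(6*2*(5 + 2)) = (-46 + 2*6084)*(6*2*7) = (-46 + 12168)*84 = 12122*84 = 1018248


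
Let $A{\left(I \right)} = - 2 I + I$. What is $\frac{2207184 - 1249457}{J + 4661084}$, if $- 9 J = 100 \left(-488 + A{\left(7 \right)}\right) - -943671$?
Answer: $\frac{2873181}{13685195} \approx 0.20995$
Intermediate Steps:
$A{\left(I \right)} = - I$
$J = - \frac{298057}{3}$ ($J = - \frac{100 \left(-488 - 7\right) - -943671}{9} = - \frac{100 \left(-488 - 7\right) + 943671}{9} = - \frac{100 \left(-495\right) + 943671}{9} = - \frac{-49500 + 943671}{9} = \left(- \frac{1}{9}\right) 894171 = - \frac{298057}{3} \approx -99352.0$)
$\frac{2207184 - 1249457}{J + 4661084} = \frac{2207184 - 1249457}{- \frac{298057}{3} + 4661084} = \frac{957727}{\frac{13685195}{3}} = 957727 \cdot \frac{3}{13685195} = \frac{2873181}{13685195}$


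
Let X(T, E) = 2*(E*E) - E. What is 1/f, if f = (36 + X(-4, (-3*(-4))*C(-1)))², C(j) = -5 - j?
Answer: 1/22014864 ≈ 4.5424e-8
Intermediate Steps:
X(T, E) = -E + 2*E² (X(T, E) = 2*E² - E = -E + 2*E²)
f = 22014864 (f = (36 + ((-3*(-4))*(-5 - 1*(-1)))*(-1 + 2*((-3*(-4))*(-5 - 1*(-1)))))² = (36 + (12*(-5 + 1))*(-1 + 2*(12*(-5 + 1))))² = (36 + (12*(-4))*(-1 + 2*(12*(-4))))² = (36 - 48*(-1 + 2*(-48)))² = (36 - 48*(-1 - 96))² = (36 - 48*(-97))² = (36 + 4656)² = 4692² = 22014864)
1/f = 1/22014864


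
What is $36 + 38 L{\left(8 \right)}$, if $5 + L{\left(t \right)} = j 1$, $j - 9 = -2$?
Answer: $112$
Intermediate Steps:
$j = 7$ ($j = 9 - 2 = 7$)
$L{\left(t \right)} = 2$ ($L{\left(t \right)} = -5 + 7 \cdot 1 = -5 + 7 = 2$)
$36 + 38 L{\left(8 \right)} = 36 + 38 \cdot 2 = 36 + 76 = 112$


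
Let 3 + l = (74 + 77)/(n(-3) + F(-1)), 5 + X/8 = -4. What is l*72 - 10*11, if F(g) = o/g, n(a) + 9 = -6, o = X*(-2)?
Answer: -20902/53 ≈ -394.38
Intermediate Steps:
X = -72 (X = -40 + 8*(-4) = -40 - 32 = -72)
o = 144 (o = -72*(-2) = 144)
n(a) = -15 (n(a) = -9 - 6 = -15)
F(g) = 144/g
l = -628/159 (l = -3 + (74 + 77)/(-15 + 144/(-1)) = -3 + 151/(-15 + 144*(-1)) = -3 + 151/(-15 - 144) = -3 + 151/(-159) = -3 + 151*(-1/159) = -3 - 151/159 = -628/159 ≈ -3.9497)
l*72 - 10*11 = -628/159*72 - 10*11 = -15072/53 - 110 = -20902/53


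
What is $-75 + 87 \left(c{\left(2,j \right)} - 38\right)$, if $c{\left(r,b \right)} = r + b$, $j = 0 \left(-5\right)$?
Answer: $-3207$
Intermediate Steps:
$j = 0$
$c{\left(r,b \right)} = b + r$
$-75 + 87 \left(c{\left(2,j \right)} - 38\right) = -75 + 87 \left(\left(0 + 2\right) - 38\right) = -75 + 87 \left(2 - 38\right) = -75 + 87 \left(-36\right) = -75 - 3132 = -3207$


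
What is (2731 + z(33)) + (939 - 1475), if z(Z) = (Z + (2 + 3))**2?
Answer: 3639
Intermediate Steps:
z(Z) = (5 + Z)**2 (z(Z) = (Z + 5)**2 = (5 + Z)**2)
(2731 + z(33)) + (939 - 1475) = (2731 + (5 + 33)**2) + (939 - 1475) = (2731 + 38**2) - 536 = (2731 + 1444) - 536 = 4175 - 536 = 3639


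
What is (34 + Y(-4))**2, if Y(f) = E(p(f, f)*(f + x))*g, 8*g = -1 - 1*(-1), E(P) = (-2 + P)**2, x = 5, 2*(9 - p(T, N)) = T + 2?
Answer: 1156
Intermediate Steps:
p(T, N) = 8 - T/2 (p(T, N) = 9 - (T + 2)/2 = 9 - (2 + T)/2 = 9 + (-1 - T/2) = 8 - T/2)
g = 0 (g = (-1 - 1*(-1))/8 = (-1 + 1)/8 = (1/8)*0 = 0)
Y(f) = 0 (Y(f) = (-2 + (8 - f/2)*(f + 5))**2*0 = (-2 + (8 - f/2)*(5 + f))**2*0 = (-2 + (5 + f)*(8 - f/2))**2*0 = 0)
(34 + Y(-4))**2 = (34 + 0)**2 = 34**2 = 1156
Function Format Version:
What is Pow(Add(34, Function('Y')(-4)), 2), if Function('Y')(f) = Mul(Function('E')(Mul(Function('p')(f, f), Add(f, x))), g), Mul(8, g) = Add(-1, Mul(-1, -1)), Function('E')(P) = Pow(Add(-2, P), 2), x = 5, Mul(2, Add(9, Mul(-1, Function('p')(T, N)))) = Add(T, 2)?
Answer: 1156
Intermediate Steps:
Function('p')(T, N) = Add(8, Mul(Rational(-1, 2), T)) (Function('p')(T, N) = Add(9, Mul(Rational(-1, 2), Add(T, 2))) = Add(9, Mul(Rational(-1, 2), Add(2, T))) = Add(9, Add(-1, Mul(Rational(-1, 2), T))) = Add(8, Mul(Rational(-1, 2), T)))
g = 0 (g = Mul(Rational(1, 8), Add(-1, Mul(-1, -1))) = Mul(Rational(1, 8), Add(-1, 1)) = Mul(Rational(1, 8), 0) = 0)
Function('Y')(f) = 0 (Function('Y')(f) = Mul(Pow(Add(-2, Mul(Add(8, Mul(Rational(-1, 2), f)), Add(f, 5))), 2), 0) = Mul(Pow(Add(-2, Mul(Add(8, Mul(Rational(-1, 2), f)), Add(5, f))), 2), 0) = Mul(Pow(Add(-2, Mul(Add(5, f), Add(8, Mul(Rational(-1, 2), f)))), 2), 0) = 0)
Pow(Add(34, Function('Y')(-4)), 2) = Pow(Add(34, 0), 2) = Pow(34, 2) = 1156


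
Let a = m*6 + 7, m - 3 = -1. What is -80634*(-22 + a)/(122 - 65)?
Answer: 80634/19 ≈ 4243.9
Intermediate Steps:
m = 2 (m = 3 - 1 = 2)
a = 19 (a = 2*6 + 7 = 12 + 7 = 19)
-80634*(-22 + a)/(122 - 65) = -80634*(-22 + 19)/(122 - 65) = -80634/(57/(-3)) = -80634/((-⅓*57)) = -80634/(-19) = -80634*(-1/19) = 80634/19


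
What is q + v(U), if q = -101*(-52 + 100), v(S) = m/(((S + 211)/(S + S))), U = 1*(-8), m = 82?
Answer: -985456/203 ≈ -4854.5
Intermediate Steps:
U = -8
v(S) = 164*S/(211 + S) (v(S) = 82/(((S + 211)/(S + S))) = 82/(((211 + S)/((2*S)))) = 82/(((211 + S)*(1/(2*S)))) = 82/(((211 + S)/(2*S))) = 82*(2*S/(211 + S)) = 164*S/(211 + S))
q = -4848 (q = -101*48 = -4848)
q + v(U) = -4848 + 164*(-8)/(211 - 8) = -4848 + 164*(-8)/203 = -4848 + 164*(-8)*(1/203) = -4848 - 1312/203 = -985456/203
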